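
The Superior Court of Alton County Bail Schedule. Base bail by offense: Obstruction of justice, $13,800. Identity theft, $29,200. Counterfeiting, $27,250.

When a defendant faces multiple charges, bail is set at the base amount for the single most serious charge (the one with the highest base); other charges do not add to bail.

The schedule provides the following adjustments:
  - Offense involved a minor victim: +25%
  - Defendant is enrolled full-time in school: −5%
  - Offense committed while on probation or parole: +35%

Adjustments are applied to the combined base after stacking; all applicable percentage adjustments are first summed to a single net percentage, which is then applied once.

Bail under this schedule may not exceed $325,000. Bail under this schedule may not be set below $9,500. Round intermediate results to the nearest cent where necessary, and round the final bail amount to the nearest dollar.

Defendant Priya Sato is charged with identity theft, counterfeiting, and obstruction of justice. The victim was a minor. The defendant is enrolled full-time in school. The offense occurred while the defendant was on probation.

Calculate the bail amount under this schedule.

Base amounts from the schedule: identity theft $29,200; counterfeiting $27,250; obstruction of justice $13,800.
Stacking rule: use the highest base only. Highest is identity theft at $29,200. Combined base = $29,200.
Net percentage adjustment: +25% −5% +35% = +55%. $29,200 × 1.55 = $45,260.
$45,260 is within the $325,000 maximum.
$45,260 is at or above the $9,500 minimum.

$45,260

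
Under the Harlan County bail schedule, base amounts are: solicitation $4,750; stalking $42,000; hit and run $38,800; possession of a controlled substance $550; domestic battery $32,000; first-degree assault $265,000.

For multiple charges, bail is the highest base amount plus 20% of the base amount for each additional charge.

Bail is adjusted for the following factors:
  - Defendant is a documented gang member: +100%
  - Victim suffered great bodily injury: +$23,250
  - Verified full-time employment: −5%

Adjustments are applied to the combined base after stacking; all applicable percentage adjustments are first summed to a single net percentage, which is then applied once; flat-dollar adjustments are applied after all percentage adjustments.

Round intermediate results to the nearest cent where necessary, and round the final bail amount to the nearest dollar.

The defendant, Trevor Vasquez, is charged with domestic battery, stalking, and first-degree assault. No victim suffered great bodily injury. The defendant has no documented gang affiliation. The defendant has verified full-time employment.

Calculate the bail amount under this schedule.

$265,810

Base amounts from the schedule: domestic battery $32,000; stalking $42,000; first-degree assault $265,000.
Stacking rule: highest base plus 20% of each additional charge. Highest is first-degree assault at $265,000. Additional: $32,000 × 20% = $6,400; $42,000 × 20% = $8,400. Combined base = $265,000 + $14,800 = $279,800.
Verified full-time employment (−5%): $279,800 × 0.95 = $265,810.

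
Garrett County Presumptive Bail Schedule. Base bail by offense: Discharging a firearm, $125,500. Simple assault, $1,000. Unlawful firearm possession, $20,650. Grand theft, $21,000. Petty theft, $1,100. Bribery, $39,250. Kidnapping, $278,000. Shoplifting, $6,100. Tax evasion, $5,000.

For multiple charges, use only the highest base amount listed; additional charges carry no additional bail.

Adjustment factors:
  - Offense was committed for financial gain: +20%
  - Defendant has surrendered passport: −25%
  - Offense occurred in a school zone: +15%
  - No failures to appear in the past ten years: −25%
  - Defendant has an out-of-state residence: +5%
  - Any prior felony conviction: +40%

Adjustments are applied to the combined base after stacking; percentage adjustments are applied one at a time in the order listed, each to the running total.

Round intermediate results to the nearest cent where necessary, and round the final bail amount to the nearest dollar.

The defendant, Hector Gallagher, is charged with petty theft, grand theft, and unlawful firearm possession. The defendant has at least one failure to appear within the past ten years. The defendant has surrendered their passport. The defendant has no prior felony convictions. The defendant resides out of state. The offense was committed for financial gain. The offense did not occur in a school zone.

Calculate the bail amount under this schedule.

Base amounts from the schedule: petty theft $1,100; grand theft $21,000; unlawful firearm possession $20,650.
Stacking rule: use the highest base only. Highest is grand theft at $21,000. Combined base = $21,000.
Offense was committed for financial gain (+20%): $21,000 × 1.2 = $25,200.
Defendant has surrendered passport (−25%): $25,200 × 0.75 = $18,900.
Defendant has an out-of-state residence (+5%): $18,900 × 1.05 = $19,845.

$19,845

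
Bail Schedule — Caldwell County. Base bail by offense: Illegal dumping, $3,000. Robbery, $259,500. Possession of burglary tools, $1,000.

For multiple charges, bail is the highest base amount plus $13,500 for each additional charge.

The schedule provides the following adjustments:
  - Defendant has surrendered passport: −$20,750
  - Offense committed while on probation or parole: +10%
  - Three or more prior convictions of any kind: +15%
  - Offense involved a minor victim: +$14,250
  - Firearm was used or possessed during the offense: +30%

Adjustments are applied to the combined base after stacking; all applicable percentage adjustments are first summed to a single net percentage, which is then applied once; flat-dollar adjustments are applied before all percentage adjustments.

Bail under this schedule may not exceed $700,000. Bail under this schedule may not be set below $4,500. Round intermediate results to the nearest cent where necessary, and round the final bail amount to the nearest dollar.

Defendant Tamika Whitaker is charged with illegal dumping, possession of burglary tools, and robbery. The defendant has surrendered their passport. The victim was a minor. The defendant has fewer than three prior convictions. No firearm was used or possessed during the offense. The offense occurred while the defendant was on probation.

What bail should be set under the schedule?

$308,000

Base amounts from the schedule: illegal dumping $3,000; possession of burglary tools $1,000; robbery $259,500.
Stacking rule: highest base plus $13,500 per additional charge. Highest is robbery at $259,500; 2 additional charges → +$27,000. Combined base = $286,500.
Defendant has surrendered passport (−$20,750 flat): $286,500 − $20,750 = $265,750.
Offense involved a minor victim (+$14,250 flat): $265,750 + $14,250 = $280,000.
Offense committed while on probation or parole (+10%): $280,000 × 1.1 = $308,000.
$308,000 is within the $700,000 maximum.
$308,000 is at or above the $4,500 minimum.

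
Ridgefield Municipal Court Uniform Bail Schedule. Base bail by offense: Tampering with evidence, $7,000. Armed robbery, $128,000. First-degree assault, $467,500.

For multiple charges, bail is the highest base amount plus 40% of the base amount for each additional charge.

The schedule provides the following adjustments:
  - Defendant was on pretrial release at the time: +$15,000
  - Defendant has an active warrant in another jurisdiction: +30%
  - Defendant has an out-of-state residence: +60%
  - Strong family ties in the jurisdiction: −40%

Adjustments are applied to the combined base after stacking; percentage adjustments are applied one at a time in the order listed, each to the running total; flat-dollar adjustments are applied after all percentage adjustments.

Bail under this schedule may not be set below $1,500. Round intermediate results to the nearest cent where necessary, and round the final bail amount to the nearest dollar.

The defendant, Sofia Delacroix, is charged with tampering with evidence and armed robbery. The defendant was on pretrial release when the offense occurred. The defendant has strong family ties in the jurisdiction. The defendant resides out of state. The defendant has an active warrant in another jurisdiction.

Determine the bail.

$178,238

Base amounts from the schedule: tampering with evidence $7,000; armed robbery $128,000.
Stacking rule: highest base plus 40% of each additional charge. Highest is armed robbery at $128,000. Additional: $7,000 × 40% = $2,800. Combined base = $128,000 + $2,800 = $130,800.
Defendant has an active warrant in another jurisdiction (+30%): $130,800 × 1.3 = $170,040.
Defendant has an out-of-state residence (+60%): $170,040 × 1.6 = $272,064.
Strong family ties in the jurisdiction (−40%): $272,064 × 0.6 = $163,238.40.
Defendant was on pretrial release at the time (+$15,000 flat): $163,238.40 + $15,000 = $178,238.40.
$178,238.40 is at or above the $1,500 minimum.
Rounded to the nearest dollar: $178,238.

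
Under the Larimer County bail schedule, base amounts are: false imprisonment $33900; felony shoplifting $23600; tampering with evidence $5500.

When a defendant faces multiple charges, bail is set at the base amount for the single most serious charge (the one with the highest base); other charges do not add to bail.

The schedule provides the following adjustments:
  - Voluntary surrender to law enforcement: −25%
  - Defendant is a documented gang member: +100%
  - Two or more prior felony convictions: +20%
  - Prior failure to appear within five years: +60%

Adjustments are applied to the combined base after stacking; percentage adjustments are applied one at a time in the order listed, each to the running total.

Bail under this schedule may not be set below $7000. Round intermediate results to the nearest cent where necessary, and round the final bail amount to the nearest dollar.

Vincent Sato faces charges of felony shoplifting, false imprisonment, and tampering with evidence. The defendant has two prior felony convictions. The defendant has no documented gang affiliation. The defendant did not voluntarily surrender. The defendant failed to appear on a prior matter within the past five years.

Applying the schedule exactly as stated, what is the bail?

$65088

Base amounts from the schedule: felony shoplifting $23600; false imprisonment $33900; tampering with evidence $5500.
Stacking rule: use the highest base only. Highest is false imprisonment at $33900. Combined base = $33900.
Two or more prior felony convictions (+20%): $33900 × 1.2 = $40680.
Prior failure to appear within five years (+60%): $40680 × 1.6 = $65088.
$65088 is at or above the $7000 minimum.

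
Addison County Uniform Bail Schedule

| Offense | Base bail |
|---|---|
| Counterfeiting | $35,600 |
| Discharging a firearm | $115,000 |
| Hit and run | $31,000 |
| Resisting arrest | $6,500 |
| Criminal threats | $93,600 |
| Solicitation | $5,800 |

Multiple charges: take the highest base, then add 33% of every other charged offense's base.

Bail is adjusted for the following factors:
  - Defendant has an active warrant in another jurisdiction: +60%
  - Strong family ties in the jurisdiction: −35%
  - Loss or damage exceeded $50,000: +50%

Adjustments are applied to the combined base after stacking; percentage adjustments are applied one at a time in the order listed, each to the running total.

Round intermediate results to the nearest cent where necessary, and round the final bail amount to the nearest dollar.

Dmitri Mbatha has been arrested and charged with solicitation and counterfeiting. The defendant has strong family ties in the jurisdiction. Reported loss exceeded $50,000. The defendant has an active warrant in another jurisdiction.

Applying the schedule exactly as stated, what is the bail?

Base amounts from the schedule: solicitation $5,800; counterfeiting $35,600.
Stacking rule: highest base plus 33% of each additional charge. Highest is counterfeiting at $35,600. Additional: $5,800 × 33% = $1,914. Combined base = $35,600 + $1,914 = $37,514.
Defendant has an active warrant in another jurisdiction (+60%): $37,514 × 1.6 = $60,022.40.
Strong family ties in the jurisdiction (−35%): $60,022.40 × 0.65 = $39,014.56.
Loss or damage exceeded $50,000 (+50%): $39,014.56 × 1.5 = $58,521.84.
Rounded to the nearest dollar: $58,522.

$58,522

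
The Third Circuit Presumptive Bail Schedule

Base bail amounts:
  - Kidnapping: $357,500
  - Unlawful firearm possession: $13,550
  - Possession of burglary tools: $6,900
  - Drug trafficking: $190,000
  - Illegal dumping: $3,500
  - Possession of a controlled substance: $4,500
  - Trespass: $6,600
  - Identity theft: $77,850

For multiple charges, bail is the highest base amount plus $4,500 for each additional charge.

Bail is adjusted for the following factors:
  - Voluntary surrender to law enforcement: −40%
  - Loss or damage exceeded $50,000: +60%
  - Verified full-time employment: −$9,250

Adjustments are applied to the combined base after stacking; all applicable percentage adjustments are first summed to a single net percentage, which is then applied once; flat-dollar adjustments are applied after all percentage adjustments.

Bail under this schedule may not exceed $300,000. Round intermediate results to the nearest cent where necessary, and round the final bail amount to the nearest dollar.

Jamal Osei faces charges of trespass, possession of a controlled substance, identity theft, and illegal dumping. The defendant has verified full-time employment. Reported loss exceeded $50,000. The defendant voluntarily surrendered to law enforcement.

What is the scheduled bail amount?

Base amounts from the schedule: trespass $6,600; possession of a controlled substance $4,500; identity theft $77,850; illegal dumping $3,500.
Stacking rule: highest base plus $4,500 per additional charge. Highest is identity theft at $77,850; 3 additional charges → +$13,500. Combined base = $91,350.
Net percentage adjustment: −40% +60% = +20%. $91,350 × 1.2 = $109,620.
Verified full-time employment (−$9,250 flat): $109,620 − $9,250 = $100,370.
$100,370 is within the $300,000 maximum.

$100,370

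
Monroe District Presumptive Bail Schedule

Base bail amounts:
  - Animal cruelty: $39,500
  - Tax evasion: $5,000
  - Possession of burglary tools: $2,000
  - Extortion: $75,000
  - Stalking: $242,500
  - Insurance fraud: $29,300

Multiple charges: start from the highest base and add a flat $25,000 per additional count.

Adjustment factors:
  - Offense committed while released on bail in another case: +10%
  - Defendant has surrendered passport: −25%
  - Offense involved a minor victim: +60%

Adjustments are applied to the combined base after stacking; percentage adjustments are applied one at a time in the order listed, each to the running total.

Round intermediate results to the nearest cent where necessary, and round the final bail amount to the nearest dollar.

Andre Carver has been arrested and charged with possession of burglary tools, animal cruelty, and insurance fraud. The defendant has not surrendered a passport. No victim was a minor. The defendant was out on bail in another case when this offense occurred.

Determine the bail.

Base amounts from the schedule: possession of burglary tools $2,000; animal cruelty $39,500; insurance fraud $29,300.
Stacking rule: highest base plus $25,000 per additional charge. Highest is animal cruelty at $39,500; 2 additional charges → +$50,000. Combined base = $89,500.
Offense committed while released on bail in another case (+10%): $89,500 × 1.1 = $98,450.

$98,450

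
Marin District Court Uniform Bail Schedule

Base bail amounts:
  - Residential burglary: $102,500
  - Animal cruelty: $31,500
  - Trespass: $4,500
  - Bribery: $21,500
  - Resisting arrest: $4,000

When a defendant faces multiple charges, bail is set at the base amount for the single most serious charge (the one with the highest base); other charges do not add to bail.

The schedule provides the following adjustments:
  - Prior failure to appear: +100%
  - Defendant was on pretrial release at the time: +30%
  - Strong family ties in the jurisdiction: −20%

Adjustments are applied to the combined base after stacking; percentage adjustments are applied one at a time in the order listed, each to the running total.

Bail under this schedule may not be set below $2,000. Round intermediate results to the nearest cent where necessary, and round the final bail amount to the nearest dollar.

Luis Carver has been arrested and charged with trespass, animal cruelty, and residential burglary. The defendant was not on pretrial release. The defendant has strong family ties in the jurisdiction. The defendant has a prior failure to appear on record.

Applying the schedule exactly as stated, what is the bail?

$164,000

Base amounts from the schedule: trespass $4,500; animal cruelty $31,500; residential burglary $102,500.
Stacking rule: use the highest base only. Highest is residential burglary at $102,500. Combined base = $102,500.
Prior failure to appear (+100%): $102,500 × 2 = $205,000.
Strong family ties in the jurisdiction (−20%): $205,000 × 0.8 = $164,000.
$164,000 is at or above the $2,000 minimum.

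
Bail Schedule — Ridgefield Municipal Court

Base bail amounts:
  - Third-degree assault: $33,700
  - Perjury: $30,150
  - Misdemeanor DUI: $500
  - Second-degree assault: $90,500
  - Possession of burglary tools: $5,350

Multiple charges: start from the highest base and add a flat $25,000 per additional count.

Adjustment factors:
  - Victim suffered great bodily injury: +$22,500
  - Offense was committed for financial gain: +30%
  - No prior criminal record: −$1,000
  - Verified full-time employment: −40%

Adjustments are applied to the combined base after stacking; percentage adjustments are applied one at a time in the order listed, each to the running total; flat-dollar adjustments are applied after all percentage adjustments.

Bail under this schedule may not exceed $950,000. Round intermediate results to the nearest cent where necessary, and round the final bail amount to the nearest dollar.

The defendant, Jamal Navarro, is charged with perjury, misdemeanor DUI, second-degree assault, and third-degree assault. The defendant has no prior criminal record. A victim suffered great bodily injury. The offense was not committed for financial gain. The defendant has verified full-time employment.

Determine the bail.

$120,800

Base amounts from the schedule: perjury $30,150; misdemeanor DUI $500; second-degree assault $90,500; third-degree assault $33,700.
Stacking rule: highest base plus $25,000 per additional charge. Highest is second-degree assault at $90,500; 3 additional charges → +$75,000. Combined base = $165,500.
Verified full-time employment (−40%): $165,500 × 0.6 = $99,300.
Victim suffered great bodily injury (+$22,500 flat): $99,300 + $22,500 = $121,800.
No prior criminal record (−$1,000 flat): $121,800 − $1,000 = $120,800.
$120,800 is within the $950,000 maximum.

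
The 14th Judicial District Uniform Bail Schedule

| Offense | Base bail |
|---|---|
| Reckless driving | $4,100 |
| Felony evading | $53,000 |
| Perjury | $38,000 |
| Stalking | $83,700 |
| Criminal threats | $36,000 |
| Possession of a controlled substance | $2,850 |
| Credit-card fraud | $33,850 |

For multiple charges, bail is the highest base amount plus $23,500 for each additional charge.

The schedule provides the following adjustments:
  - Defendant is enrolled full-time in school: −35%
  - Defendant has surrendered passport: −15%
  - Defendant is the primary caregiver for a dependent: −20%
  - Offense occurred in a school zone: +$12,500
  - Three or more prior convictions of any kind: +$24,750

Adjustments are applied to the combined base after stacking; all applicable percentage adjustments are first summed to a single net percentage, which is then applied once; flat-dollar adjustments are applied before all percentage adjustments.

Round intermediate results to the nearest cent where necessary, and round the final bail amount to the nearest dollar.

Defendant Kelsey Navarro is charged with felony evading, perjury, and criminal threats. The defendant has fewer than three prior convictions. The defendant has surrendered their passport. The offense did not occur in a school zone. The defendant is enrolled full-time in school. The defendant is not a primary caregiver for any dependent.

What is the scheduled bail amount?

$50,000

Base amounts from the schedule: felony evading $53,000; perjury $38,000; criminal threats $36,000.
Stacking rule: highest base plus $23,500 per additional charge. Highest is felony evading at $53,000; 2 additional charges → +$47,000. Combined base = $100,000.
Net percentage adjustment: −35% −15% = −50%. $100,000 × 0.5 = $50,000.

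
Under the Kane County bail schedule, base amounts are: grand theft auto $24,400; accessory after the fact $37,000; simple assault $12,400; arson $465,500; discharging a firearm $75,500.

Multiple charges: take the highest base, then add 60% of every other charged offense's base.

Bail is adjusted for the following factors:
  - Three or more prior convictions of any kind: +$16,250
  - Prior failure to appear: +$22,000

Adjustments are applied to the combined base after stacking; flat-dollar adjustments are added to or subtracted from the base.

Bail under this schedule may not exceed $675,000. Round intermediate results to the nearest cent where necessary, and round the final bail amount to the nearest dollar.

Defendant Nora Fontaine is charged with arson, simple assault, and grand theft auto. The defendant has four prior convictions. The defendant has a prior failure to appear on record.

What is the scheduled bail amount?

Base amounts from the schedule: arson $465,500; simple assault $12,400; grand theft auto $24,400.
Stacking rule: highest base plus 60% of each additional charge. Highest is arson at $465,500. Additional: $12,400 × 60% = $7,440; $24,400 × 60% = $14,640. Combined base = $465,500 + $22,080 = $487,580.
Three or more prior convictions of any kind (+$16,250 flat): $487,580 + $16,250 = $503,830.
Prior failure to appear (+$22,000 flat): $503,830 + $22,000 = $525,830.
$525,830 is within the $675,000 maximum.

$525,830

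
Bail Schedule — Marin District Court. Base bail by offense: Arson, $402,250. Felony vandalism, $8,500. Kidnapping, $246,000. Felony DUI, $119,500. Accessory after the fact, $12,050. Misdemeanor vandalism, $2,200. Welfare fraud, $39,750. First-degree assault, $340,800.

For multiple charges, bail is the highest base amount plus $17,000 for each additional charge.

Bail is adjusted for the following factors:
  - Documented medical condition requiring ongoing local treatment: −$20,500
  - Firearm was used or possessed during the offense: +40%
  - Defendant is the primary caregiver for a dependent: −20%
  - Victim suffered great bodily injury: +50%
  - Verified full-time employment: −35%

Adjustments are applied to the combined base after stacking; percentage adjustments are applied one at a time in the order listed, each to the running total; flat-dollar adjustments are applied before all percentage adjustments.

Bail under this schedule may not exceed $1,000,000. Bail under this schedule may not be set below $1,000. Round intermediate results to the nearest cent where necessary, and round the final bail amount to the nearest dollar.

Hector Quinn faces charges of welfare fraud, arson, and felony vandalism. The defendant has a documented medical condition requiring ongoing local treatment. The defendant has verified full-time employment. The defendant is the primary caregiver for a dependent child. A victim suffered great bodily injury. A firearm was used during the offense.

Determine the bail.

Base amounts from the schedule: welfare fraud $39,750; arson $402,250; felony vandalism $8,500.
Stacking rule: highest base plus $17,000 per additional charge. Highest is arson at $402,250; 2 additional charges → +$34,000. Combined base = $436,250.
Documented medical condition requiring ongoing local treatment (−$20,500 flat): $436,250 − $20,500 = $415,750.
Firearm was used or possessed during the offense (+40%): $415,750 × 1.4 = $582,050.
Defendant is the primary caregiver for a dependent (−20%): $582,050 × 0.8 = $465,640.
Victim suffered great bodily injury (+50%): $465,640 × 1.5 = $698,460.
Verified full-time employment (−35%): $698,460 × 0.65 = $453,999.
$453,999 is within the $1,000,000 maximum.
$453,999 is at or above the $1,000 minimum.

$453,999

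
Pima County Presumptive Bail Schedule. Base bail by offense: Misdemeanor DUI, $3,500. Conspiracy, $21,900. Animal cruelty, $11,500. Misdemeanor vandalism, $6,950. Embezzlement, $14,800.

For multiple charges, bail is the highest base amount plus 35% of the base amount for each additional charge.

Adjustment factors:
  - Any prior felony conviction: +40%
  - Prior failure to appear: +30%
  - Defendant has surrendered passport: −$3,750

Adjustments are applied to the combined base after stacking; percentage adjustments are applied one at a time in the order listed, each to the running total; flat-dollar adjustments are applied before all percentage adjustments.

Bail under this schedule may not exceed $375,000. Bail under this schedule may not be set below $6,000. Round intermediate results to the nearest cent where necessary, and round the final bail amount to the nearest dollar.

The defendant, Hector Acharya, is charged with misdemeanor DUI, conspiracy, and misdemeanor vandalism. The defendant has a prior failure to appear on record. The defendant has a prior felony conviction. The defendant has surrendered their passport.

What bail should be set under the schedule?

Base amounts from the schedule: misdemeanor DUI $3,500; conspiracy $21,900; misdemeanor vandalism $6,950.
Stacking rule: highest base plus 35% of each additional charge. Highest is conspiracy at $21,900. Additional: $3,500 × 35% = $1,225; $6,950 × 35% = $2,432.50. Combined base = $21,900 + $3,657.50 = $25,557.50.
Defendant has surrendered passport (−$3,750 flat): $25,557.50 − $3,750 = $21,807.50.
Any prior felony conviction (+40%): $21,807.50 × 1.4 = $30,530.50.
Prior failure to appear (+30%): $30,530.50 × 1.3 = $39,689.65.
$39,689.65 is within the $375,000 maximum.
$39,689.65 is at or above the $6,000 minimum.
Rounded to the nearest dollar: $39,690.

$39,690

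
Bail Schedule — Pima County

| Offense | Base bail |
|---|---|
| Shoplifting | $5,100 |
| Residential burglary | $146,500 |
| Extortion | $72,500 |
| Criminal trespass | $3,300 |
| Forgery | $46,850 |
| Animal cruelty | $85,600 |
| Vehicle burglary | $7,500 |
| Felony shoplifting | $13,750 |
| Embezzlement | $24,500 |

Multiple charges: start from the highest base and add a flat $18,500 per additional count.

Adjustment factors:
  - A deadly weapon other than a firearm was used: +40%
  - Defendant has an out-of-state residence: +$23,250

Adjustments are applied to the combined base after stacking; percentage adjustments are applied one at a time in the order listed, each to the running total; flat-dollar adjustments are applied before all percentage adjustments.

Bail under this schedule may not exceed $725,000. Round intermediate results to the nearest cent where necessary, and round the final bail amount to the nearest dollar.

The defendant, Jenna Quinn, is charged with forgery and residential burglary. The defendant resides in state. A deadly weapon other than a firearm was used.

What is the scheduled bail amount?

Base amounts from the schedule: forgery $46,850; residential burglary $146,500.
Stacking rule: highest base plus $18,500 per additional charge. Highest is residential burglary at $146,500; 1 additional charge → +$18,500. Combined base = $165,000.
A deadly weapon other than a firearm was used (+40%): $165,000 × 1.4 = $231,000.
$231,000 is within the $725,000 maximum.

$231,000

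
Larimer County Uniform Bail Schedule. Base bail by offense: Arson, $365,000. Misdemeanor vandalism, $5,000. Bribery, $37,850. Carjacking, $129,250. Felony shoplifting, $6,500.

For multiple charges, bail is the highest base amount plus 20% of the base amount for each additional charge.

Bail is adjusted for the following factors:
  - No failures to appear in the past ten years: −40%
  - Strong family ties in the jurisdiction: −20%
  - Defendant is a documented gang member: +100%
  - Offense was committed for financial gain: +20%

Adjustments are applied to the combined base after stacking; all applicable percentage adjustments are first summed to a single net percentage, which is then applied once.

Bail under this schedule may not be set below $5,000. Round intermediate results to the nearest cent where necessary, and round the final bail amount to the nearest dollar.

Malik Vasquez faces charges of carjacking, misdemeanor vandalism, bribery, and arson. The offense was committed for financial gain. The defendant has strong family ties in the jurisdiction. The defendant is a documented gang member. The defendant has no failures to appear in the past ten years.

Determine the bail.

$639,072

Base amounts from the schedule: carjacking $129,250; misdemeanor vandalism $5,000; bribery $37,850; arson $365,000.
Stacking rule: highest base plus 20% of each additional charge. Highest is arson at $365,000. Additional: $129,250 × 20% = $25,850; $5,000 × 20% = $1,000; $37,850 × 20% = $7,570. Combined base = $365,000 + $34,420 = $399,420.
Net percentage adjustment: −40% −20% +100% +20% = +60%. $399,420 × 1.6 = $639,072.
$639,072 is at or above the $5,000 minimum.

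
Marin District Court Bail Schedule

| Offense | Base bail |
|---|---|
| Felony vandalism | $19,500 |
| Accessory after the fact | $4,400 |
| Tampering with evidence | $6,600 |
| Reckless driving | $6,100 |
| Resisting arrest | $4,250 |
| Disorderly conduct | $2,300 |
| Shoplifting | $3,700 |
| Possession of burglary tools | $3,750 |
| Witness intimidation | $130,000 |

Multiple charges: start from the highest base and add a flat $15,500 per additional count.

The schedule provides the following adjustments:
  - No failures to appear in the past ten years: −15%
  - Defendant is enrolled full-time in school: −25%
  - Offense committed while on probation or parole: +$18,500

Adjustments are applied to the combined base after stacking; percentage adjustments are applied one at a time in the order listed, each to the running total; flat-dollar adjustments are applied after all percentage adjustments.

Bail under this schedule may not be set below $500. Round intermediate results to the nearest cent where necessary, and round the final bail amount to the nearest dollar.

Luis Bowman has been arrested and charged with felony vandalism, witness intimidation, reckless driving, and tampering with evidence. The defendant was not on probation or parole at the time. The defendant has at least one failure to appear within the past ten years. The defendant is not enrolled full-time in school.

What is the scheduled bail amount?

Base amounts from the schedule: felony vandalism $19,500; witness intimidation $130,000; reckless driving $6,100; tampering with evidence $6,600.
Stacking rule: highest base plus $15,500 per additional charge. Highest is witness intimidation at $130,000; 3 additional charges → +$46,500. Combined base = $176,500.
No adjustment factors apply to this defendant.
$176,500 is at or above the $500 minimum.

$176,500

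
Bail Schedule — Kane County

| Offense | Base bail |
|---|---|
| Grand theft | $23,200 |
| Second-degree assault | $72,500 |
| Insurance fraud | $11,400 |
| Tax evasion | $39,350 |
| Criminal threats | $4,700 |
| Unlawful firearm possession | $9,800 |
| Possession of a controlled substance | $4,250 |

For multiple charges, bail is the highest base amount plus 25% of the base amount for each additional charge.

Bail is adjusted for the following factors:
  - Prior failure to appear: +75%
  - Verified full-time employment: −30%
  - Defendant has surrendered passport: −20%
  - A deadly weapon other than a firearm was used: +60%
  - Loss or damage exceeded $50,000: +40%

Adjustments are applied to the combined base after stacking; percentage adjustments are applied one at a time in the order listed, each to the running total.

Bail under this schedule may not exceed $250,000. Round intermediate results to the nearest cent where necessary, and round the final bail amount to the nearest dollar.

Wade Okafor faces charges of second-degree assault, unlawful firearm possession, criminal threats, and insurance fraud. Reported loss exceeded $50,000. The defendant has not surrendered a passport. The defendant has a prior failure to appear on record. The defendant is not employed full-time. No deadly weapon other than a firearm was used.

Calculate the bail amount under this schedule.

$193,489

Base amounts from the schedule: second-degree assault $72,500; unlawful firearm possession $9,800; criminal threats $4,700; insurance fraud $11,400.
Stacking rule: highest base plus 25% of each additional charge. Highest is second-degree assault at $72,500. Additional: $9,800 × 25% = $2,450; $4,700 × 25% = $1,175; $11,400 × 25% = $2,850. Combined base = $72,500 + $6,475 = $78,975.
Prior failure to appear (+75%): $78,975 × 1.75 = $138,206.25.
Loss or damage exceeded $50,000 (+40%): $138,206.25 × 1.4 = $193,488.75.
$193,488.75 is within the $250,000 maximum.
Rounded to the nearest dollar: $193,489.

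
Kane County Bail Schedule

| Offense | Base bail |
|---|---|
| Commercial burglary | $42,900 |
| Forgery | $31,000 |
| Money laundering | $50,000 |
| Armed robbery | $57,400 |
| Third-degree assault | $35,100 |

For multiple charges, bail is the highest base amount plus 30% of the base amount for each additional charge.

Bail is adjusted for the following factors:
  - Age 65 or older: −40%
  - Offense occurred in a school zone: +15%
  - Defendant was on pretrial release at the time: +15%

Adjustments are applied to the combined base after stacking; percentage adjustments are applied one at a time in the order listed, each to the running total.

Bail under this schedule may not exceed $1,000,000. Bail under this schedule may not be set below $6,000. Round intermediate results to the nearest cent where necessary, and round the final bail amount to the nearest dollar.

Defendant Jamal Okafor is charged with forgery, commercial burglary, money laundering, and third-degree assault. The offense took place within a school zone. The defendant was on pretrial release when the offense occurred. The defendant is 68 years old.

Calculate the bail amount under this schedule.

Base amounts from the schedule: forgery $31,000; commercial burglary $42,900; money laundering $50,000; third-degree assault $35,100.
Stacking rule: highest base plus 30% of each additional charge. Highest is money laundering at $50,000. Additional: $31,000 × 30% = $9,300; $42,900 × 30% = $12,870; $35,100 × 30% = $10,530. Combined base = $50,000 + $32,700 = $82,700.
Age 65 or older (−40%): $82,700 × 0.6 = $49,620.
Offense occurred in a school zone (+15%): $49,620 × 1.15 = $57,063.
Defendant was on pretrial release at the time (+15%): $57,063 × 1.15 = $65,622.45.
$65,622.45 is within the $1,000,000 maximum.
$65,622.45 is at or above the $6,000 minimum.
Rounded to the nearest dollar: $65,622.

$65,622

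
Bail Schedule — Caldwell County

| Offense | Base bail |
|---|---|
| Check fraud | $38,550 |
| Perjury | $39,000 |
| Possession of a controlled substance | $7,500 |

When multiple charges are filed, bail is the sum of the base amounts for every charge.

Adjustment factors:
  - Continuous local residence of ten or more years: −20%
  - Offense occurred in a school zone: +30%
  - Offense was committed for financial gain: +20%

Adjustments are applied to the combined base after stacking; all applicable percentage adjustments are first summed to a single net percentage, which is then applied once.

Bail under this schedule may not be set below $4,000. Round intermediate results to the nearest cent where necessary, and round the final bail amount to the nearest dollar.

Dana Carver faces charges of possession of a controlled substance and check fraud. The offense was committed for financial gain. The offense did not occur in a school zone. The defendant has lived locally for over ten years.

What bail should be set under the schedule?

$46,050

Base amounts from the schedule: possession of a controlled substance $7,500; check fraud $38,550.
Stacking rule: sum of all bases. $7,500 + $38,550 = $46,050.
Net percentage adjustment: −20% +20% = +0%. $46,050 × 1 = $46,050.
$46,050 is at or above the $4,000 minimum.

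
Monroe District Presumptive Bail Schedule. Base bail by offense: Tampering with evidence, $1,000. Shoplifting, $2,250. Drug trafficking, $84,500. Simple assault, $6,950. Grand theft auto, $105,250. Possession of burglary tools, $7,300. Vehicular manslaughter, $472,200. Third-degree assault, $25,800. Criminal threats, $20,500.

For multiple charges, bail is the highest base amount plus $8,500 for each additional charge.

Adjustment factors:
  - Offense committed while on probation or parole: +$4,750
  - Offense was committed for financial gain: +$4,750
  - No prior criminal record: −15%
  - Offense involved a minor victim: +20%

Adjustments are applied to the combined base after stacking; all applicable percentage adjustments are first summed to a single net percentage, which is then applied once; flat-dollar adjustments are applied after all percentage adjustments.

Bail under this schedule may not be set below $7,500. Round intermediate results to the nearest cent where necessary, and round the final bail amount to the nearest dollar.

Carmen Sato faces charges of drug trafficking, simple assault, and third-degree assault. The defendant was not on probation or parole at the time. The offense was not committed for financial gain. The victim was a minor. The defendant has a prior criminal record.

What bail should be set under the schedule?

Base amounts from the schedule: drug trafficking $84,500; simple assault $6,950; third-degree assault $25,800.
Stacking rule: highest base plus $8,500 per additional charge. Highest is drug trafficking at $84,500; 2 additional charges → +$17,000. Combined base = $101,500.
Offense involved a minor victim (+20%): $101,500 × 1.2 = $121,800.
$121,800 is at or above the $7,500 minimum.

$121,800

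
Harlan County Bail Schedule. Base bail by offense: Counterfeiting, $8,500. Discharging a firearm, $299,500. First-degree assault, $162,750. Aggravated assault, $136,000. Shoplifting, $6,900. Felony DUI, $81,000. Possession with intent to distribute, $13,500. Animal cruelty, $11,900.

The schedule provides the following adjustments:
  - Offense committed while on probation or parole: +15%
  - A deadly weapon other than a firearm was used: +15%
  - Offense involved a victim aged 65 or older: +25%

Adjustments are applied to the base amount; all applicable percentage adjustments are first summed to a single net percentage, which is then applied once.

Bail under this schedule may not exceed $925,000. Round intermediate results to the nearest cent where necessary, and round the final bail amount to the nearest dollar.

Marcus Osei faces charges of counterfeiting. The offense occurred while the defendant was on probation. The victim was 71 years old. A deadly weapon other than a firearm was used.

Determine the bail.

Base amounts from the schedule: counterfeiting $8,500.
Single charge. Combined base = $8,500.
Net percentage adjustment: +15% +15% +25% = +55%. $8,500 × 1.55 = $13,175.
$13,175 is within the $925,000 maximum.

$13,175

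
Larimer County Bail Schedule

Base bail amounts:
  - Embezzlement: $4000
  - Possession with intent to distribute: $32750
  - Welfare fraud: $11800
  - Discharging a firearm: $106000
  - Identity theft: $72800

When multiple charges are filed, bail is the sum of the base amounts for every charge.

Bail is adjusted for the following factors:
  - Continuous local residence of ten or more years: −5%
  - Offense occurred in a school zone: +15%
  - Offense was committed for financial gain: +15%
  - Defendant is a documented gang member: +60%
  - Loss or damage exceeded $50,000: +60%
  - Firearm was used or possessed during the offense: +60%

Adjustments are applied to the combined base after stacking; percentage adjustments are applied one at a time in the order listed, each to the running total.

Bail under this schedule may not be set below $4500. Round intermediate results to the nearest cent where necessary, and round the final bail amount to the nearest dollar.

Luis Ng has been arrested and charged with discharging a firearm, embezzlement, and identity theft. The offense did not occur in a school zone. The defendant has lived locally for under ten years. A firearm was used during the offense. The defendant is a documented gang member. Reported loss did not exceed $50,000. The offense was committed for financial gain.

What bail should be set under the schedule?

Base amounts from the schedule: discharging a firearm $106000; embezzlement $4000; identity theft $72800.
Stacking rule: sum of all bases. $106000 + $4000 + $72800 = $182800.
Offense was committed for financial gain (+15%): $182800 × 1.15 = $210220.
Defendant is a documented gang member (+60%): $210220 × 1.6 = $336352.
Firearm was used or possessed during the offense (+60%): $336352 × 1.6 = $538163.20.
$538163.20 is at or above the $4500 minimum.
Rounded to the nearest dollar: $538163.

$538163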